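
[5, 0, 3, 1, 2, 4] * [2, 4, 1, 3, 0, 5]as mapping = [0→5, 1→2, 2→3, 3→4, 4→1, 5→0]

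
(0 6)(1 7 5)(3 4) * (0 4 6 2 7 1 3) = (0 2 7 5 3 6 4)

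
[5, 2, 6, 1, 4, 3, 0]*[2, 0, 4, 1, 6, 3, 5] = [3, 4, 5, 0, 6, 1, 2]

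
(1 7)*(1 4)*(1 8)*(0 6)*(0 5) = (0 6 5)(1 7 4 8)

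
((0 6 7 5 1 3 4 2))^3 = (0 5 4 6 1 2 7 3)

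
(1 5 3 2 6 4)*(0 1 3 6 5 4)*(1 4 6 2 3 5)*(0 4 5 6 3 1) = (0 5 2)(1 3)(4 6)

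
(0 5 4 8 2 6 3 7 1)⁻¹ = (0 1 7 3 6 2 8 4 5)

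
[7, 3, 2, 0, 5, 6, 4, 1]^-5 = [3, 7, 2, 1, 5, 6, 4, 0]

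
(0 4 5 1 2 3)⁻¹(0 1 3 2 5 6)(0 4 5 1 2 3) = (0 3 1 6 4 2)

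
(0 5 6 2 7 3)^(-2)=(0 7 6)(2 5 3)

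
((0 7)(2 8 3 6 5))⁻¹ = (0 7)(2 5 6 3 8)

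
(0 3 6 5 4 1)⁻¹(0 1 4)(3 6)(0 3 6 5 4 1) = (0 1 3)(5 6)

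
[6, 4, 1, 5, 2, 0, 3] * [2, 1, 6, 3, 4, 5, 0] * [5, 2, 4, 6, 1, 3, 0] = [5, 1, 2, 3, 0, 4, 6]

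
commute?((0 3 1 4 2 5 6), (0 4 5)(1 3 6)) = no:(0 3 1 4 2 5 6)*(0 4 5)(1 3 6) = (0 6 4 2)(1 5), (0 4 5)(1 3 6)*(0 3 1 4 2 5 6) = (0 2 5 3)(4 6)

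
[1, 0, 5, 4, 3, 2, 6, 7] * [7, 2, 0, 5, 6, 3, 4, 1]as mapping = [0→2, 1→7, 2→3, 3→6, 4→5, 5→0, 6→4, 7→1]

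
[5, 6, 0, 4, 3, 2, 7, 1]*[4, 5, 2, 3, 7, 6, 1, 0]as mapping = [0→6, 1→1, 2→4, 3→7, 4→3, 5→2, 6→0, 7→5]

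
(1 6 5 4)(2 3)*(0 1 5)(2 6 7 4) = (0 1 7 4 5 2 3 6)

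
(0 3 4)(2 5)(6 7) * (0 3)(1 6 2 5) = (1 6 7 2)(3 4)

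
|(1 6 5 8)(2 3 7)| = 12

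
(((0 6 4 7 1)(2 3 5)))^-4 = (0 6 4 7 1)(2 5 3)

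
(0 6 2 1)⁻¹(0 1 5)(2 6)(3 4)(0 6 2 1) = (0 5 6)(1 2)(3 4)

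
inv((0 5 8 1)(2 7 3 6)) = (0 1 8 5)(2 6 3 7)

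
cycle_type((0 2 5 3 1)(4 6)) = 2.5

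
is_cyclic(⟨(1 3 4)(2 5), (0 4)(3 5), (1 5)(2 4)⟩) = no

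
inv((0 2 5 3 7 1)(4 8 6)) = (0 1 7 3 5 2)(4 6 8)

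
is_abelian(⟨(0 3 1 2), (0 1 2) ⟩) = no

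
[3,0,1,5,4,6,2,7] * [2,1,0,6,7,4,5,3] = [6,2,1,4,7,5,0,3]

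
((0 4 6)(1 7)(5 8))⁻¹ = (0 6 4)(1 7)(5 8)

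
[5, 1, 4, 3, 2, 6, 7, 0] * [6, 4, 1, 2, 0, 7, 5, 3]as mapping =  [0→7, 1→4, 2→0, 3→2, 4→1, 5→5, 6→3, 7→6]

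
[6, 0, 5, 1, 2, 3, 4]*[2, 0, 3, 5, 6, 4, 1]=[1, 2, 4, 0, 3, 5, 6]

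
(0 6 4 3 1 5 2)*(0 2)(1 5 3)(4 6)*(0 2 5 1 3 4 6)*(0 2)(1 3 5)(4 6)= (0 4 5)(1 6 2)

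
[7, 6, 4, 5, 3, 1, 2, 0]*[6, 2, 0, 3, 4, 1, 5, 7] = [7, 5, 4, 1, 3, 2, 0, 6]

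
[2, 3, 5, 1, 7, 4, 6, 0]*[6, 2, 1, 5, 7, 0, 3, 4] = [1, 5, 0, 2, 4, 7, 3, 6]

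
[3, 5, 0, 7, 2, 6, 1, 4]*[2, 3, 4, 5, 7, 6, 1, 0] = [5, 6, 2, 0, 4, 1, 3, 7]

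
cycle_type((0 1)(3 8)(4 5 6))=2^2.3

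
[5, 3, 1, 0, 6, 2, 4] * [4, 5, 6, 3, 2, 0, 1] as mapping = [0→0, 1→3, 2→5, 3→4, 4→1, 5→6, 6→2] 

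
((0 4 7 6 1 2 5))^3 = (0 6 5 7 2 4 1)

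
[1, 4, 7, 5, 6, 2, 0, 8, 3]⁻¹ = [6, 0, 5, 8, 1, 3, 4, 2, 7]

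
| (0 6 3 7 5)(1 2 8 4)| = 20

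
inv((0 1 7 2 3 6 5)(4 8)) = (0 5 6 3 2 7 1)(4 8)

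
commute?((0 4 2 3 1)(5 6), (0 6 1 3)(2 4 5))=no:(0 4 2 3 1)(5 6)*(0 6 1 3)(2 4 5)=(0 5 1 6 2), (0 6 1 3)(2 4 5)*(0 4 2 3 1)(5 6)=(0 5 3 4 6)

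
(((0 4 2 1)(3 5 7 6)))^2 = (0 2)(1 4)(3 7)(5 6)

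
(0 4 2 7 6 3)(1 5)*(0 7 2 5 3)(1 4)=(0 1 3 7 6)(4 5)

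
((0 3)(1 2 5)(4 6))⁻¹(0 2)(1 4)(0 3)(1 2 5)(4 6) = (2 6)(3 5)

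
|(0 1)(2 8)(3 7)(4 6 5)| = 6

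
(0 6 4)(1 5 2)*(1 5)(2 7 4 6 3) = (0 3 2 5 7 4)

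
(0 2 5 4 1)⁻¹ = (0 1 4 5 2)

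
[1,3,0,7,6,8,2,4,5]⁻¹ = [2,0,6,1,7,8,4,3,5]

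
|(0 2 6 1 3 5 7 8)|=8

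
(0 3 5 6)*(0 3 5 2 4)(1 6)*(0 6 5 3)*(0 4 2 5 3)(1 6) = (1 3 5 6 4)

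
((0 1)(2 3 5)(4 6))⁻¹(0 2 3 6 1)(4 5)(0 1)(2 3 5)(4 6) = (0 1 3 5 4)(2 6)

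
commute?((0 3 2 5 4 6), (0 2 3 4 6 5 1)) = no:(0 3 2 5 4 6) * (0 2 3 4 6 5 1) = (0 4 5 6 2 1), (0 2 3 4 6 5 1) * (0 3 2 5 4 6) = (0 5 1 3 6 4)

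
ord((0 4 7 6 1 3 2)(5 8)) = 14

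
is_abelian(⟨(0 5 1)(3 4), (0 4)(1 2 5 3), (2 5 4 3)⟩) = no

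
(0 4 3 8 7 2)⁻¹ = (0 2 7 8 3 4)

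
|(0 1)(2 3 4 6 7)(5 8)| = 10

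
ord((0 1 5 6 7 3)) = 6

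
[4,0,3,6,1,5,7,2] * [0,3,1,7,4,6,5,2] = [4,0,7,5,3,6,2,1]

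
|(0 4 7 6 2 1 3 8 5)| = 9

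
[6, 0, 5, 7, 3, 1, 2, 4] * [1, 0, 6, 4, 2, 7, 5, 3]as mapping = [0→5, 1→1, 2→7, 3→3, 4→4, 5→0, 6→6, 7→2]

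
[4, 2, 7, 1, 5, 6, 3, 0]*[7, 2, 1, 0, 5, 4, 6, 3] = [5, 1, 3, 2, 4, 6, 0, 7]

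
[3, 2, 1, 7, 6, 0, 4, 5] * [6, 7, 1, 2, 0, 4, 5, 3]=[2, 1, 7, 3, 5, 6, 0, 4]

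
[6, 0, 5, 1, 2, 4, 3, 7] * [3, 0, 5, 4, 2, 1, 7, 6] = [7, 3, 1, 0, 5, 2, 4, 6]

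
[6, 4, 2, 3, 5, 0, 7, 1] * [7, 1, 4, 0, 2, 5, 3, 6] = [3, 2, 4, 0, 5, 7, 6, 1]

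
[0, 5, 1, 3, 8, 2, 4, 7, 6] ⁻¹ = [0, 2, 5, 3, 6, 1, 8, 7, 4] 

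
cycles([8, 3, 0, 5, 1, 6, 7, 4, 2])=(0 8 2)(1 3 5 6 7 4)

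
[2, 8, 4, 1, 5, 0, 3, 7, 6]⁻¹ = [5, 3, 0, 6, 2, 4, 8, 7, 1]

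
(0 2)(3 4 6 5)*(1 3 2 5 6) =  (0 5 2)(1 3 4)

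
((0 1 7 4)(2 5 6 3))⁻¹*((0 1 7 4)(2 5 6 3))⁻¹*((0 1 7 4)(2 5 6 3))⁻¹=(0 1 7 4)(2 5 6 3)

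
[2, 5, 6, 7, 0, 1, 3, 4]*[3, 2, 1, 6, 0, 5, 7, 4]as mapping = [0→1, 1→5, 2→7, 3→4, 4→3, 5→2, 6→6, 7→0]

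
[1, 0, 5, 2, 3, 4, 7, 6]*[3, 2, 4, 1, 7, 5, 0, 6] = [2, 3, 5, 4, 1, 7, 6, 0]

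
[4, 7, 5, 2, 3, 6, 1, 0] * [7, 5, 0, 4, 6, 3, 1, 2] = [6, 2, 3, 0, 4, 1, 5, 7] 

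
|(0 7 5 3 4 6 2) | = 7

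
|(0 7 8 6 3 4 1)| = 7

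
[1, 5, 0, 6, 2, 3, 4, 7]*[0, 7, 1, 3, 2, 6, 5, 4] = [7, 6, 0, 5, 1, 3, 2, 4]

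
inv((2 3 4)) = (2 4 3)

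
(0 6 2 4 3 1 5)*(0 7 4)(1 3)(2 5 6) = (0 2)(1 6 5 7 4)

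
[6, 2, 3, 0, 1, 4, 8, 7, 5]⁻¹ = [3, 4, 1, 2, 5, 8, 0, 7, 6]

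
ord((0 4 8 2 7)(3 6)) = 10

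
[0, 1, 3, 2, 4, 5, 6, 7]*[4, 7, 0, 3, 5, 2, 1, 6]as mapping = [0→4, 1→7, 2→3, 3→0, 4→5, 5→2, 6→1, 7→6]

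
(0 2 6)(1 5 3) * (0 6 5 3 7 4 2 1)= (0 1 3)(2 5 7 4)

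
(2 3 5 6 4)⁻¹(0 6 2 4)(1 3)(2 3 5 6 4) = (0 4 3 2)(1 5)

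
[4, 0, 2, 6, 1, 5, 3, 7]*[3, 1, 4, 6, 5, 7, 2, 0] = [5, 3, 4, 2, 1, 7, 6, 0]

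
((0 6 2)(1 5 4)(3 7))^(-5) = (0 6 2)(1 5 4)(3 7)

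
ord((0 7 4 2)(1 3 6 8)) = 4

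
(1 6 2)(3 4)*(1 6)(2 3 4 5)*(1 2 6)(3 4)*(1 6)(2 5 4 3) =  (1 5)(2 6 3 4)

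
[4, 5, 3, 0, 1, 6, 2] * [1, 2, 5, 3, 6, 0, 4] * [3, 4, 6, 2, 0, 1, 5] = [5, 3, 2, 4, 6, 0, 1]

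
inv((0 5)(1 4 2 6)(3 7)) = (0 5)(1 6 2 4)(3 7)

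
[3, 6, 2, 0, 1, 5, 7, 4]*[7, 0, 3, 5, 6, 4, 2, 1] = [5, 2, 3, 7, 0, 4, 1, 6]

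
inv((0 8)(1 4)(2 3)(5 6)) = (0 8)(1 4)(2 3)(5 6)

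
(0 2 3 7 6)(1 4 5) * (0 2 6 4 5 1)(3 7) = (0 6 2 7 4 1 5)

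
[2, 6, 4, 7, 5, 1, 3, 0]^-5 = [5, 7, 1, 2, 6, 3, 0, 4]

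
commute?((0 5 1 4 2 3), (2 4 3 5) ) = no:(0 5 1 4 2 3) * (2 4 3 5) = (0 2 5 1 3), (2 4 3 5) * (0 5 1 4 2 3) = (0 5 3 1 4) 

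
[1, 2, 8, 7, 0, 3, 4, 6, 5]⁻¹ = [4, 0, 1, 5, 6, 8, 7, 3, 2]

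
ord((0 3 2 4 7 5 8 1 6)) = 9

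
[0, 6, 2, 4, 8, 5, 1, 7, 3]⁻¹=[0, 6, 2, 8, 3, 5, 1, 7, 4]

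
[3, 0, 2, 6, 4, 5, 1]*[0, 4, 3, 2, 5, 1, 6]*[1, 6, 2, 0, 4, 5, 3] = [2, 1, 0, 3, 5, 6, 4]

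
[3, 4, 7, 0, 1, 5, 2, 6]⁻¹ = [3, 4, 6, 0, 1, 5, 7, 2]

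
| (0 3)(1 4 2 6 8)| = 10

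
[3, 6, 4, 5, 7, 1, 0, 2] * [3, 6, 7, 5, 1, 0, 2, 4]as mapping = [0→5, 1→2, 2→1, 3→0, 4→4, 5→6, 6→3, 7→7]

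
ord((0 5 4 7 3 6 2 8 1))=9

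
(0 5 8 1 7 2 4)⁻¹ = (0 4 2 7 1 8 5)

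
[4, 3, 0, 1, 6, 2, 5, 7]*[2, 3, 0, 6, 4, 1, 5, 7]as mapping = [0→4, 1→6, 2→2, 3→3, 4→5, 5→0, 6→1, 7→7]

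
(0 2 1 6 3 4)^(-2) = (0 3 1)(2 4 6)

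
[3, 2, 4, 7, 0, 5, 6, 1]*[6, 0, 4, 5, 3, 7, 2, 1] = [5, 4, 3, 1, 6, 7, 2, 0]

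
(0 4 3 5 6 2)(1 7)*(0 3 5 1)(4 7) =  (0 7)(1 4 5 6 2 3)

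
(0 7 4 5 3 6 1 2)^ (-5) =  (0 5 1 7 3 2 4 6)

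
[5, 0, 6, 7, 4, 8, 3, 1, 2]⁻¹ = [1, 7, 8, 6, 4, 0, 2, 3, 5]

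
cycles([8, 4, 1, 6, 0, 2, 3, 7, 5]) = (0 8 5 2 1 4)(3 6)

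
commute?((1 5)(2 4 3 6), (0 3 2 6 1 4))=no:(1 5)(2 4 3 6)*(0 3 2 6 1 4)=(0 3 1 5 4 2), (0 3 2 6 1 4)*(1 5)(2 4 3 6)=(0 6 5 1 3 4)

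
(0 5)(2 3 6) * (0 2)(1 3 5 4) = (0 4 1 3 6)(2 5)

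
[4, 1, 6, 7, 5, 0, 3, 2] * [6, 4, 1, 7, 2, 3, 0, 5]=[2, 4, 0, 5, 3, 6, 7, 1]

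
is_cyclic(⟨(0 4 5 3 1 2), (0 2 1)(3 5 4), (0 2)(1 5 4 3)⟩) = no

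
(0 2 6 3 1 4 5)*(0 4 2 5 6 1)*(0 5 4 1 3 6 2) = (0 4 2 3 5 1)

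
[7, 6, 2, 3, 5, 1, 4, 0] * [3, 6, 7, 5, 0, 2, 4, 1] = [1, 4, 7, 5, 2, 6, 0, 3]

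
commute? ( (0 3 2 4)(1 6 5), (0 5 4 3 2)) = no: (0 3 2 4)(1 6 5)*(0 5 4 3 2) = (0 2 3)(1 6 4 5), (0 5 4 3 2)*(0 3 2 4)(1 6 5) = (0 1 6 5)(2 3 4)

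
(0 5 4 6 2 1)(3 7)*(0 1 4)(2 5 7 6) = (0 7 3 6 5)(2 4)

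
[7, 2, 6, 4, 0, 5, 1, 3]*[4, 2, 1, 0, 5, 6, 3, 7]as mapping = [0→7, 1→1, 2→3, 3→5, 4→4, 5→6, 6→2, 7→0]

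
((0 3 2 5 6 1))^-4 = (0 2 6)(1 3 5)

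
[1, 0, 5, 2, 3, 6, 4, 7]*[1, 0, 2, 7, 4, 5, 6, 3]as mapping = [0→0, 1→1, 2→5, 3→2, 4→7, 5→6, 6→4, 7→3]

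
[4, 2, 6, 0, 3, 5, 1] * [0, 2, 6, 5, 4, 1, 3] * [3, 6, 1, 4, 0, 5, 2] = [0, 2, 4, 3, 5, 6, 1]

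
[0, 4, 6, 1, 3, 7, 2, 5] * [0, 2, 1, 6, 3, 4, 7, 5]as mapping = [0→0, 1→3, 2→7, 3→2, 4→6, 5→5, 6→1, 7→4]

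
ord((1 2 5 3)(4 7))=4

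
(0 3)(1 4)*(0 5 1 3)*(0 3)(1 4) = (0 3 5 4)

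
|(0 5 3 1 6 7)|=6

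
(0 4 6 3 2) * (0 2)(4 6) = (0 6 3)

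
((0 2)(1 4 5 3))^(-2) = (1 5)(3 4)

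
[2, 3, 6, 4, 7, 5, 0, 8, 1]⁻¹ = [6, 8, 0, 1, 3, 5, 2, 4, 7]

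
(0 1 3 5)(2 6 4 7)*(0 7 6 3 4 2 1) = (1 4 6 2 3 5 7)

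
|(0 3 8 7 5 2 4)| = 7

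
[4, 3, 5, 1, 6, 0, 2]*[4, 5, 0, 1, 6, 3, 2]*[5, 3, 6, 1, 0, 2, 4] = [4, 3, 1, 2, 6, 0, 5]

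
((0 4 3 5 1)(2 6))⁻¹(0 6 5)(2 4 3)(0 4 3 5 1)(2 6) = (1 4 2)(3 5 6)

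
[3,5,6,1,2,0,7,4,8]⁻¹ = [5,3,4,0,7,1,2,6,8]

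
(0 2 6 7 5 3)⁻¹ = (0 3 5 7 6 2)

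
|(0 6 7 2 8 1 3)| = 7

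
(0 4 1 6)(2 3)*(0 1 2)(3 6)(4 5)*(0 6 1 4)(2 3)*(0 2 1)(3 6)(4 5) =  (0 4 6 5 2)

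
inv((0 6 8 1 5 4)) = (0 4 5 1 8 6)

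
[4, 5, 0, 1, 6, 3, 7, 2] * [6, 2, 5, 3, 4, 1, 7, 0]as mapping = [0→4, 1→1, 2→6, 3→2, 4→7, 5→3, 6→0, 7→5]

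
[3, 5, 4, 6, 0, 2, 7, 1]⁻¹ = [4, 7, 5, 0, 2, 1, 3, 6]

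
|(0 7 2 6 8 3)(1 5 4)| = 6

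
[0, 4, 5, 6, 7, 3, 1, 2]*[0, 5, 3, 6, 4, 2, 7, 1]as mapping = [0→0, 1→4, 2→2, 3→7, 4→1, 5→6, 6→5, 7→3]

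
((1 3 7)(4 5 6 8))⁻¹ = (1 7 3)(4 8 6 5)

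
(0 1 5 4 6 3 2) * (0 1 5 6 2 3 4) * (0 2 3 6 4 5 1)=(0 1 4 3 6 5 2)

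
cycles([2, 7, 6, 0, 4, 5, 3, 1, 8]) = (0 2 6 3)(1 7)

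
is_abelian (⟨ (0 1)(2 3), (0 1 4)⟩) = no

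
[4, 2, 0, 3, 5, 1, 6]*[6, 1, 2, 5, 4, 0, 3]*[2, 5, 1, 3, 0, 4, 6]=[0, 1, 6, 4, 2, 5, 3]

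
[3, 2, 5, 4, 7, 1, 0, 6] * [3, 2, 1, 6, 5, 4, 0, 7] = [6, 1, 4, 5, 7, 2, 3, 0]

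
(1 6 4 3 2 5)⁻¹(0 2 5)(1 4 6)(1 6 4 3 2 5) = (0 5 1)(3 4 6)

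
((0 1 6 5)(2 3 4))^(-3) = (0 1 6 5)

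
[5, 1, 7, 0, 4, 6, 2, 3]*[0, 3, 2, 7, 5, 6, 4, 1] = [6, 3, 1, 0, 5, 4, 2, 7]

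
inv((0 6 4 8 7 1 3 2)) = (0 2 3 1 7 8 4 6)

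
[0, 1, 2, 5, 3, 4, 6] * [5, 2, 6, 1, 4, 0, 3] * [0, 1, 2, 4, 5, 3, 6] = [3, 2, 6, 0, 1, 5, 4]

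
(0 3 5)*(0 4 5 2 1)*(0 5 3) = (1 5 4 3 2) 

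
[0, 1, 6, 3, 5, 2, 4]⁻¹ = [0, 1, 5, 3, 6, 4, 2]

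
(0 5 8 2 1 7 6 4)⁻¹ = (0 4 6 7 1 2 8 5)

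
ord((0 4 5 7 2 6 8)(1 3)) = 14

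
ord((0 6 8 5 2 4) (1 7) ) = 6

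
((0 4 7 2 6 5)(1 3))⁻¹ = (0 5 6 2 7 4)(1 3)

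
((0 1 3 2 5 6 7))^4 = (0 5 1 6 3 7 2)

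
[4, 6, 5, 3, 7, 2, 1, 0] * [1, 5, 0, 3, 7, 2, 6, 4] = [7, 6, 2, 3, 4, 0, 5, 1]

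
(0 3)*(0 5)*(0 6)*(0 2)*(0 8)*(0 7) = (0 3 5 6 2 8 7) 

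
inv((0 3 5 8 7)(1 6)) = (0 7 8 5 3)(1 6)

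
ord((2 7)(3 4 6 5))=4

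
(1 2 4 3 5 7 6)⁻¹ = (1 6 7 5 3 4 2)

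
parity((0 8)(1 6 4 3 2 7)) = even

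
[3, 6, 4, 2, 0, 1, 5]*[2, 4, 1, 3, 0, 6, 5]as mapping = [0→3, 1→5, 2→0, 3→1, 4→2, 5→4, 6→6]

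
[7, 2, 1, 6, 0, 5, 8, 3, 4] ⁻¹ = [4, 2, 1, 7, 8, 5, 3, 0, 6] 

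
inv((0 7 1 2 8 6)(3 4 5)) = (0 6 8 2 1 7)(3 5 4)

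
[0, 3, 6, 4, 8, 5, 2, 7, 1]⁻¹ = [0, 8, 6, 1, 3, 5, 2, 7, 4]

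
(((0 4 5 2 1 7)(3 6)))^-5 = (0 4 5 2 1 7)(3 6)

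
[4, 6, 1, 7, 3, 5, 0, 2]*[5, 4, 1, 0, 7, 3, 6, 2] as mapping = [0→7, 1→6, 2→4, 3→2, 4→0, 5→3, 6→5, 7→1] 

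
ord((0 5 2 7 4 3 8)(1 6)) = 14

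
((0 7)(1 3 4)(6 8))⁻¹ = (0 7)(1 4 3)(6 8)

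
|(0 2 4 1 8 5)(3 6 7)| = 6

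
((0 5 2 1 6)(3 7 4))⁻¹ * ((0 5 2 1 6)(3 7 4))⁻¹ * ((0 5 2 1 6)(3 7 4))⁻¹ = (0 2 6 5 1)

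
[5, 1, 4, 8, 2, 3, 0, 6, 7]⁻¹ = [6, 1, 4, 5, 2, 0, 7, 8, 3]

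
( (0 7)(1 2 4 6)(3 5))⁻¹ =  (0 7)(1 6 4 2)(3 5)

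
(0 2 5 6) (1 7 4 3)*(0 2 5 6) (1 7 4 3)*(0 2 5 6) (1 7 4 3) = (0 6 5 2) (1 3 4 7) 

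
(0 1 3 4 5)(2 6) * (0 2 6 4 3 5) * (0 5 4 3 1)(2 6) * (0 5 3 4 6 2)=(0 5 2 4 3 1 6)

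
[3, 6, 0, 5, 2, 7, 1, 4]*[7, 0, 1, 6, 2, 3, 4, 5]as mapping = [0→6, 1→4, 2→7, 3→3, 4→1, 5→5, 6→0, 7→2]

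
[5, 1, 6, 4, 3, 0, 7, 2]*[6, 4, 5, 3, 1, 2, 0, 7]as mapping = [0→2, 1→4, 2→0, 3→1, 4→3, 5→6, 6→7, 7→5]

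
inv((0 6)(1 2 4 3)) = (0 6)(1 3 4 2)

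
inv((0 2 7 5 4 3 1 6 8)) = (0 8 6 1 3 4 5 7 2)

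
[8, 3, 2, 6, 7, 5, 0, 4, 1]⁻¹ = [6, 8, 2, 1, 7, 5, 3, 4, 0]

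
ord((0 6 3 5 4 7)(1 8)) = 6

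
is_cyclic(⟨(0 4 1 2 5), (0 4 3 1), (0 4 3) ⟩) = no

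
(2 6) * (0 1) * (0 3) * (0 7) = (0 1 3 7) (2 6) 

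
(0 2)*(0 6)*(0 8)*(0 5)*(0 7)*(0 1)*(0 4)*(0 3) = (0 2 6 8 5 7 1 4 3)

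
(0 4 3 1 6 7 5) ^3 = (0 1 5 3 7 4 6) 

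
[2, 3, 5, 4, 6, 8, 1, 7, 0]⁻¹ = [8, 6, 0, 1, 3, 2, 4, 7, 5]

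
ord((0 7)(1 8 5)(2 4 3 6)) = 12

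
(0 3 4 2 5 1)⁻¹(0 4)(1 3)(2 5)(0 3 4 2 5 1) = (0 4)(1 5)(2 3)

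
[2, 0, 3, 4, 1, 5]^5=[0, 1, 2, 3, 4, 5]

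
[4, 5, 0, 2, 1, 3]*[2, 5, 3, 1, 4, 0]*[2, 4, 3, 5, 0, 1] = [0, 2, 3, 5, 1, 4]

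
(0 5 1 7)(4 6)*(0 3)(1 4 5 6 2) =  (0 6 5 4 2 1 7 3)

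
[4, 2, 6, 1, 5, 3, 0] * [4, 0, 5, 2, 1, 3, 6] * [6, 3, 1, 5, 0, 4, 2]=[3, 4, 2, 6, 5, 1, 0]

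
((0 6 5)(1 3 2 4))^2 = (0 5 6)(1 2)(3 4)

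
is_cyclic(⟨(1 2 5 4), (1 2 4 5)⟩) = no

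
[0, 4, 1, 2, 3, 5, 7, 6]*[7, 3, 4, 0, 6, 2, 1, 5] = [7, 6, 3, 4, 0, 2, 5, 1] 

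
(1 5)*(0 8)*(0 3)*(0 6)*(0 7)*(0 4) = (0 8 3 6 7 4)(1 5)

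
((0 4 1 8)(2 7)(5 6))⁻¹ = (0 8 1 4)(2 7)(5 6)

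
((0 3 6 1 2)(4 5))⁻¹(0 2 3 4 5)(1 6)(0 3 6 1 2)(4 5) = (0 6 5 4 3)(1 2)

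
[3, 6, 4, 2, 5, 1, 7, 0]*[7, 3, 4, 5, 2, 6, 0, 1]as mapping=[0→5, 1→0, 2→2, 3→4, 4→6, 5→3, 6→1, 7→7]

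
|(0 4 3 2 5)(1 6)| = 10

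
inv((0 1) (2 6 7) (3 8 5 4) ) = (0 1) (2 7 6) (3 4 5 8) 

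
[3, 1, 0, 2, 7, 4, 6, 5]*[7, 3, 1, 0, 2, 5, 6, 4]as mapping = [0→0, 1→3, 2→7, 3→1, 4→4, 5→2, 6→6, 7→5]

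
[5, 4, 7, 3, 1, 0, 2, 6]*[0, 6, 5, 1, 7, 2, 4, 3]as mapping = [0→2, 1→7, 2→3, 3→1, 4→6, 5→0, 6→5, 7→4]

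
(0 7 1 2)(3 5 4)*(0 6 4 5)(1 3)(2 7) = (0 2 6 4 1 7 3)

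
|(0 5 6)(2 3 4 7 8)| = 15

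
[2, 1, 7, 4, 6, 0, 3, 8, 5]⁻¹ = [5, 1, 0, 6, 3, 8, 4, 2, 7]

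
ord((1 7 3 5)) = 4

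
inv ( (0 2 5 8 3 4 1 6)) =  (0 6 1 4 3 8 5 2)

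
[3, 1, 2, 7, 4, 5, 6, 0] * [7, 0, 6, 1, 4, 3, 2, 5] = [1, 0, 6, 5, 4, 3, 2, 7]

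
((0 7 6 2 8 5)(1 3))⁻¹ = (0 5 8 2 6 7)(1 3)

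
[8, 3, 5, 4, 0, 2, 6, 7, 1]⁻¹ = [4, 8, 5, 1, 3, 2, 6, 7, 0]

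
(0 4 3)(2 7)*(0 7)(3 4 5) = (0 5 3 7 2)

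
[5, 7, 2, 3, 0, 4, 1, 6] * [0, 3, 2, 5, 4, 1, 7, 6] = [1, 6, 2, 5, 0, 4, 3, 7]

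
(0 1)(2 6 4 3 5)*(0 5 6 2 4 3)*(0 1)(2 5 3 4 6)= (1 3 2 5 6 4)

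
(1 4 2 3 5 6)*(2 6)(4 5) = (1 5 2 3 4 6)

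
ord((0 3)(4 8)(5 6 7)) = 6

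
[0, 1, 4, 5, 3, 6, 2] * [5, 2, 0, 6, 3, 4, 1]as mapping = [0→5, 1→2, 2→3, 3→4, 4→6, 5→1, 6→0]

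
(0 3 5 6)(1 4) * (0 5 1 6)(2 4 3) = (0 2 4 6 5)(1 3)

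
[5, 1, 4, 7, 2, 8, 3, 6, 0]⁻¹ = [8, 1, 4, 6, 2, 0, 7, 3, 5]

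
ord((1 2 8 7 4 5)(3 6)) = 6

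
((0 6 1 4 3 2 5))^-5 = (0 1 3 5 6 4 2)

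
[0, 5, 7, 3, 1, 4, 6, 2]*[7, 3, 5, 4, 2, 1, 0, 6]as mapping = [0→7, 1→1, 2→6, 3→4, 4→3, 5→2, 6→0, 7→5]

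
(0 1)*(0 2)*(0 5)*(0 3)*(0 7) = (0 1 2 5 3 7)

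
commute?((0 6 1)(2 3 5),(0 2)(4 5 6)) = no:(0 6 1)(2 3 5)*(0 2)(4 5 6) = (0 4 5)(1 2 3 6),(0 2)(4 5 6)*(0 6 1)(2 3 5) = (0 3 5 1)(2 6 4)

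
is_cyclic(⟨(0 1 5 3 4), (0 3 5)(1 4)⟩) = no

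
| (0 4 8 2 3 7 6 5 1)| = 9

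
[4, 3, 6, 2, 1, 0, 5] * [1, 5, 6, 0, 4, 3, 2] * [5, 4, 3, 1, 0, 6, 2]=[0, 5, 3, 2, 6, 4, 1]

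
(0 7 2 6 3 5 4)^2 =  (0 2 3 4 7 6 5)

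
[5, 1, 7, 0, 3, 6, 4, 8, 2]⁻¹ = [3, 1, 8, 4, 6, 0, 5, 2, 7]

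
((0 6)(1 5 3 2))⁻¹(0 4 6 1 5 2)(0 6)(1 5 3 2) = (0 5 3 1 6 4)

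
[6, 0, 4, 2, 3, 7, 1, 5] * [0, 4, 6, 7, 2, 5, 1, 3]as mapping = [0→1, 1→0, 2→2, 3→6, 4→7, 5→3, 6→4, 7→5]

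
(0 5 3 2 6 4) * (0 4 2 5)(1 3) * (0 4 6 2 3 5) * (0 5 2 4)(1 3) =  (1 2 4 6)(3 5)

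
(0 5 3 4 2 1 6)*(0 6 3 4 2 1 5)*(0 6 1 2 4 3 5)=(0 6 1 5 3 4 2)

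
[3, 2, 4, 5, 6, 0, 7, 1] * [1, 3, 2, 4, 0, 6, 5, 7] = [4, 2, 0, 6, 5, 1, 7, 3]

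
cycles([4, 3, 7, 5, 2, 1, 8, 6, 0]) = (0 4 2 7 6 8)(1 3 5)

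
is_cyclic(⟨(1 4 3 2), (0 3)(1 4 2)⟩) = no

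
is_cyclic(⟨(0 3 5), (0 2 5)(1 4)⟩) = no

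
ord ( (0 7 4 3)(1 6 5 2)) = 4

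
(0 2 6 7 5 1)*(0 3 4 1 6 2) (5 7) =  (1 3 4) (5 6) 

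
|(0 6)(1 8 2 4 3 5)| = 6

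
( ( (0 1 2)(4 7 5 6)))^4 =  (0 1 2)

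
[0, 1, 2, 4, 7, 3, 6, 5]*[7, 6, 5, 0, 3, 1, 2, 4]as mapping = [0→7, 1→6, 2→5, 3→3, 4→4, 5→0, 6→2, 7→1]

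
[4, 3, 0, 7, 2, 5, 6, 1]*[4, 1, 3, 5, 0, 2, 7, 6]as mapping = [0→0, 1→5, 2→4, 3→6, 4→3, 5→2, 6→7, 7→1]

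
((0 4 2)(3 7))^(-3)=(3 7)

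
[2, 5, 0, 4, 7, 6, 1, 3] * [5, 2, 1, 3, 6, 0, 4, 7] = [1, 0, 5, 6, 7, 4, 2, 3]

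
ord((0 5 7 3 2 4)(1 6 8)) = 6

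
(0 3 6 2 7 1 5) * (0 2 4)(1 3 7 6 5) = (0 7 3 5 2 6 4)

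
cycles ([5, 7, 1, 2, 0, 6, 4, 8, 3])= (0 5 6 4)(1 7 8 3 2)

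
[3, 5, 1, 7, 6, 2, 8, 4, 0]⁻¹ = [8, 2, 5, 0, 7, 1, 4, 3, 6]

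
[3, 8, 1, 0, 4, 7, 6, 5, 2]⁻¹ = [3, 2, 8, 0, 4, 7, 6, 5, 1]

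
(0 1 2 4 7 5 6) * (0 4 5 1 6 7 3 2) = (0 6 4 3 2 5 7 1)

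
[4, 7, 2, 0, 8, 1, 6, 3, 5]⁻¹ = [3, 5, 2, 7, 0, 8, 6, 1, 4]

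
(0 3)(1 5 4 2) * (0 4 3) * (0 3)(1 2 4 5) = (0 3 5)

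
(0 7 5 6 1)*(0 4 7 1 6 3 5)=(0 1 4 7)(3 5)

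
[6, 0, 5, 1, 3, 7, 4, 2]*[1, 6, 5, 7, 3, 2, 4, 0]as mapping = [0→4, 1→1, 2→2, 3→6, 4→7, 5→0, 6→3, 7→5]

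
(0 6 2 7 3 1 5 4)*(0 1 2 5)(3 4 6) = (0 3 2 7 4 1)(5 6)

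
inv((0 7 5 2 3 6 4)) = (0 4 6 3 2 5 7)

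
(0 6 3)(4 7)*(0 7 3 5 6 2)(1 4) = (0 2)(1 4 3 7)(5 6)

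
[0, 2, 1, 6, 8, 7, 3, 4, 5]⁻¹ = [0, 2, 1, 6, 7, 8, 3, 5, 4]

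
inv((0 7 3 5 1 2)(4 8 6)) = (0 2 1 5 3 7)(4 6 8)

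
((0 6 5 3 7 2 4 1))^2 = (0 5 7 4)(1 6 3 2)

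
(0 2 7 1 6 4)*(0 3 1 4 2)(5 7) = (1 6 2 5 7 4 3)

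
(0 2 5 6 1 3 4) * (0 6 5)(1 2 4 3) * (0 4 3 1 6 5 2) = (0 3 1 6)(2 4 5)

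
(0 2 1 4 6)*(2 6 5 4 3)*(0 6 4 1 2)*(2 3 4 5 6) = (0 5 1 4 6 2 3) 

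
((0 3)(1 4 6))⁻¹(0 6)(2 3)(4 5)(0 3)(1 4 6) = (0 2)(1 3)(5 6)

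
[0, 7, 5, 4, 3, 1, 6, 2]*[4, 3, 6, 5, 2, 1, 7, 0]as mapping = [0→4, 1→0, 2→1, 3→2, 4→5, 5→3, 6→7, 7→6]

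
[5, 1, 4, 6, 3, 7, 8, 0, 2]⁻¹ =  [7, 1, 8, 4, 2, 0, 3, 5, 6]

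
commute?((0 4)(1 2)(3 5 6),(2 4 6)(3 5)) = no:(0 4)(1 2)(3 5 6) * (2 4 6)(3 5) = (0 6 5 2 1 4),(2 4 6)(3 5) * (0 4)(1 2)(3 5 6) = (0 4 3 6 1 2)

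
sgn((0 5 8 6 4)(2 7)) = -1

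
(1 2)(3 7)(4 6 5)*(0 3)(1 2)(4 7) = (0 3 4 6 5 7)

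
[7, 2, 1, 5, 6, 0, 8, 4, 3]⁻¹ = [5, 2, 1, 8, 7, 3, 4, 0, 6]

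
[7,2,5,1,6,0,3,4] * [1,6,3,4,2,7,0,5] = [5,3,7,6,0,1,4,2]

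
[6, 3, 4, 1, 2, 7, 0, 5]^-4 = [0, 1, 2, 3, 4, 5, 6, 7]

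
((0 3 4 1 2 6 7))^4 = (0 2 3 6 4 7 1)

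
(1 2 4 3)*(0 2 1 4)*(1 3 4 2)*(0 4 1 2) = (0 2 4 1 3)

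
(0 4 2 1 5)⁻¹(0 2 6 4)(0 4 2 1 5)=(1 6 2 4)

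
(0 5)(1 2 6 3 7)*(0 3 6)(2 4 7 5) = (0 2)(1 4 7)(3 5)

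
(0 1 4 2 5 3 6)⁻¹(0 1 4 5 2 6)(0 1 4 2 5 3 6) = (0 1 4 2 3 5)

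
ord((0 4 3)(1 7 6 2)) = 12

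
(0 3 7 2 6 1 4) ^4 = (0 6 3 1 7 4 2) 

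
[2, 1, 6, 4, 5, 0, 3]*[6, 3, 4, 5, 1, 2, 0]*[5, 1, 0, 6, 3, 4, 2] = [3, 6, 5, 1, 0, 2, 4]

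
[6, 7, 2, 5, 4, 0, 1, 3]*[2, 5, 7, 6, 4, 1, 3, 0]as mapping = [0→3, 1→0, 2→7, 3→1, 4→4, 5→2, 6→5, 7→6]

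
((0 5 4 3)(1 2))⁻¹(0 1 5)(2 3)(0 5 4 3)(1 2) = (0 1)(2 4 5)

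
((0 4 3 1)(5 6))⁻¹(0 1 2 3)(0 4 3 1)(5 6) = (0 2 1 4)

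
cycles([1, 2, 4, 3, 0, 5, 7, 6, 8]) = (0 1 2 4) (6 7) 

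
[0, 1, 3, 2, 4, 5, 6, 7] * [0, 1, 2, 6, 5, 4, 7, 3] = [0, 1, 6, 2, 5, 4, 7, 3]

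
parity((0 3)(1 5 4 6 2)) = odd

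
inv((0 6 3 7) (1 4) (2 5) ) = (0 7 3 6) (1 4) (2 5) 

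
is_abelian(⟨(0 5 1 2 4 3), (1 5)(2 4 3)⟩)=no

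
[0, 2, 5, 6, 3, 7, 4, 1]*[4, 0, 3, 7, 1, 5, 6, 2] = [4, 3, 5, 6, 7, 2, 1, 0]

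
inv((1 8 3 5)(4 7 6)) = (1 5 3 8)(4 6 7)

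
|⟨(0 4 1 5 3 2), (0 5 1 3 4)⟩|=720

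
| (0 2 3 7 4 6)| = 6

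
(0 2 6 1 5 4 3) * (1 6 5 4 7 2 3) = (0 3)(1 4)(2 5 7)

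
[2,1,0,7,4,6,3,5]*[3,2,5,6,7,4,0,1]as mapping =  [0→5,1→2,2→3,3→1,4→7,5→0,6→6,7→4]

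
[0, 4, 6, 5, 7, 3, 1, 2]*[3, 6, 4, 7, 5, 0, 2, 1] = [3, 5, 2, 0, 1, 7, 6, 4]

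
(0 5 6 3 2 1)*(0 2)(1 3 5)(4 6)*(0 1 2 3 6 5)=(0 2 6)(1 3)(4 5)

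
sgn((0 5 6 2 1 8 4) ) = 1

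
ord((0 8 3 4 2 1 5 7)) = 8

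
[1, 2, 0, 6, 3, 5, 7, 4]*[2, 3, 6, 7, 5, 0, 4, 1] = [3, 6, 2, 4, 7, 0, 1, 5]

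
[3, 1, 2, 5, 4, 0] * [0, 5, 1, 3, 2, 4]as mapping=[0→3, 1→5, 2→1, 3→4, 4→2, 5→0]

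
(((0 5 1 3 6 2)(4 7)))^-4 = (0 1 6)(2 5 3)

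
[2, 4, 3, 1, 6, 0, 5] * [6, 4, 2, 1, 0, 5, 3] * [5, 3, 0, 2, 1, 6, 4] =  [0, 5, 3, 1, 2, 4, 6]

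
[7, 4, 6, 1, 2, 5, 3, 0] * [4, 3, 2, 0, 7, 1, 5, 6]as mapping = [0→6, 1→7, 2→5, 3→3, 4→2, 5→1, 6→0, 7→4]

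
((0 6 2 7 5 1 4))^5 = (0 1 7 6 4 5 2)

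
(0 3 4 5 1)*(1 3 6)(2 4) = (0 6 1)(2 4 5 3)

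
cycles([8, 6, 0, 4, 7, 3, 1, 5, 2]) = (0 8 2) (1 6) (3 4 7 5) 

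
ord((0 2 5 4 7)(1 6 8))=15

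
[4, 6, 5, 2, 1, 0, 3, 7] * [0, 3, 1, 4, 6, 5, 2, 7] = [6, 2, 5, 1, 3, 0, 4, 7]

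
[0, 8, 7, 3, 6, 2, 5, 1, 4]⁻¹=[0, 7, 5, 3, 8, 6, 4, 2, 1]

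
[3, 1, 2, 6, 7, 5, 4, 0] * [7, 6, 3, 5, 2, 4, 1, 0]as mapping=[0→5, 1→6, 2→3, 3→1, 4→0, 5→4, 6→2, 7→7]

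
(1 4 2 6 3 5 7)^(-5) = (1 2 3 7 4 6 5)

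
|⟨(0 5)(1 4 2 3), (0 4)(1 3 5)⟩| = 720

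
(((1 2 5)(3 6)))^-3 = (3 6)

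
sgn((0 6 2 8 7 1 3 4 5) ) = 1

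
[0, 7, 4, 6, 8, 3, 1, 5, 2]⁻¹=[0, 6, 8, 5, 2, 7, 3, 1, 4]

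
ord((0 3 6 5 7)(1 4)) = 10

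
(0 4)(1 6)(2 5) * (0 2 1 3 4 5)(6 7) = (0 5 1 7 6 3 4 2)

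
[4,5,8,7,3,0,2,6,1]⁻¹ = [5,8,6,4,0,1,7,3,2]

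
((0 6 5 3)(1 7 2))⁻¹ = (0 3 5 6)(1 2 7)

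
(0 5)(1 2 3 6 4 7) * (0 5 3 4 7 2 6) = (0 3)(1 6 7)(2 4)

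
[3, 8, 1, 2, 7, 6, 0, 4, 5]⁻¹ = [6, 2, 3, 0, 7, 8, 5, 4, 1]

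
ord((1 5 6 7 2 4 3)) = 7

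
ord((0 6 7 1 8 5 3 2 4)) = 9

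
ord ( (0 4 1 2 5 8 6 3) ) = 8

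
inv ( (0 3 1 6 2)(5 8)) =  (0 2 6 1 3)(5 8)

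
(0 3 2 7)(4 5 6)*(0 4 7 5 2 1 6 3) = (1 6 7 4 2 5 3)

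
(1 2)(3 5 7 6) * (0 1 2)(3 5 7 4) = (0 1)(3 7 6 5 4)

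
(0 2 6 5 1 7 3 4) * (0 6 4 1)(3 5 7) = (0 2 4 6 7 5)(1 3)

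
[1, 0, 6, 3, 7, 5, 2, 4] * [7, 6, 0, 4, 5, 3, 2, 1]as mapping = [0→6, 1→7, 2→2, 3→4, 4→1, 5→3, 6→0, 7→5]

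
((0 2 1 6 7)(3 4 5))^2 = (0 1 7 2 6)(3 5 4)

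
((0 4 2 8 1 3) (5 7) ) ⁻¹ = (0 3 1 8 2 4) (5 7) 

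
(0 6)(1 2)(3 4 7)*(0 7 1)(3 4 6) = (0 3 6 7 4 1 2)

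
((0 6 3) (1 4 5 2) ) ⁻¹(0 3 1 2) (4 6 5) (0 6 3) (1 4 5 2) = (0 4 1 6) (2 5 3) 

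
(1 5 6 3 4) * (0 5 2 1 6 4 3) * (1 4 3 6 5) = (0 1 2 4 5 3 6)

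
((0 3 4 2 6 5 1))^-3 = (0 6 3 5 4 1 2)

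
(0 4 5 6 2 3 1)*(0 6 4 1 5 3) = (0 1 6 2)(3 5 4)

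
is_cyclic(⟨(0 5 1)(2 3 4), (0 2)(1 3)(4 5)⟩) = no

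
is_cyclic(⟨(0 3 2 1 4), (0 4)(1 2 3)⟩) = no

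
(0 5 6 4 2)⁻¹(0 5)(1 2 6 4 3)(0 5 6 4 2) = (0 4 2 3 1)(5 6)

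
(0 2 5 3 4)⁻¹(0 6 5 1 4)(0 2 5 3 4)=(0 2 6 3 1)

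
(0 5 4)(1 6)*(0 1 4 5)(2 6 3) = (1 3 2 6 4)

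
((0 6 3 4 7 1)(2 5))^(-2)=(0 7 3)(1 4 6)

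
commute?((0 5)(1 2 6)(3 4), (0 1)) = no:(0 5)(1 2 6)(3 4) * (0 1) = (0 5 1 2 6)(3 4), (0 1) * (0 5)(1 2 6)(3 4) = (0 2 6 1 5)(3 4)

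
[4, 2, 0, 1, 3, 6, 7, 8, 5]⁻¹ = [2, 3, 1, 4, 0, 8, 5, 6, 7]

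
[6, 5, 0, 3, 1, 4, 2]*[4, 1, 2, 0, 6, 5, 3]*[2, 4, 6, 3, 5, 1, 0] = [3, 1, 5, 2, 4, 0, 6]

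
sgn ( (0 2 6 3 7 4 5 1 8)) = 1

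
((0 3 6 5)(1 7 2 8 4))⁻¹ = (0 5 6 3)(1 4 8 2 7)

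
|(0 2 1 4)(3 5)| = 4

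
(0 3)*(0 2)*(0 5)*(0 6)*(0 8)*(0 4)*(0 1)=(0 3 2 5 6 8 4 1)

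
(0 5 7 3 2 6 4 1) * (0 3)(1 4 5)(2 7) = (0 1 3 7)(2 6 5)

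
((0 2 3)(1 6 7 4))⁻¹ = (0 3 2)(1 4 7 6)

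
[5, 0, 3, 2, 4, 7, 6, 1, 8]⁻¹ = [1, 7, 3, 2, 4, 0, 6, 5, 8]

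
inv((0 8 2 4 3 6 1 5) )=(0 5 1 6 3 4 2 8) 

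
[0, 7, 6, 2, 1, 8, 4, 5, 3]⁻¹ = [0, 4, 3, 8, 6, 7, 2, 1, 5]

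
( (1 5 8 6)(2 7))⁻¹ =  (1 6 8 5)(2 7)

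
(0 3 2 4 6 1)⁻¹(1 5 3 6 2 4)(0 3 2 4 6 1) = (0 5 2 1 4 6)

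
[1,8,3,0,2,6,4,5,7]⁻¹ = [3,0,4,2,6,7,5,8,1]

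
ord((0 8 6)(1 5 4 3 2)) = 15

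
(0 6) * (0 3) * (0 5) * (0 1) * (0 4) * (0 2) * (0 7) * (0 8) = (0 6 3 5 1 4 2 7 8)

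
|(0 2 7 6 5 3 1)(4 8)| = 14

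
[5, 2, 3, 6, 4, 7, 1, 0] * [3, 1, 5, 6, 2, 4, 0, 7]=[4, 5, 6, 0, 2, 7, 1, 3]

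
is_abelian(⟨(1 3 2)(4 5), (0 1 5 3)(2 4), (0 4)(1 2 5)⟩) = no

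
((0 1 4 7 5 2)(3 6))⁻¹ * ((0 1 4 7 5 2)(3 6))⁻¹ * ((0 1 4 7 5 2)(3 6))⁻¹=(0 7)(1 5)(2 4)(3 6)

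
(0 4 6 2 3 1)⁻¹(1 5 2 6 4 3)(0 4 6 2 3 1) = (0 5 3 2 6 1)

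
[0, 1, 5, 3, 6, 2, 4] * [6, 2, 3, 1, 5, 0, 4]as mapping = [0→6, 1→2, 2→0, 3→1, 4→4, 5→3, 6→5]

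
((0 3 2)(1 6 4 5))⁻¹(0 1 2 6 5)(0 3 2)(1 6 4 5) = (0 4 1 3 6)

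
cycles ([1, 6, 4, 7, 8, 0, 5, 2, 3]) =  (0 1 6 5)(2 4 8 3 7)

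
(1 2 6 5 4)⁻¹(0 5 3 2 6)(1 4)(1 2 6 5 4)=(0 4 3 6 5)(1 2)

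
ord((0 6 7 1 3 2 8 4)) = 8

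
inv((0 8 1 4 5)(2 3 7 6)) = (0 5 4 1 8)(2 6 7 3)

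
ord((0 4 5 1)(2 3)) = 4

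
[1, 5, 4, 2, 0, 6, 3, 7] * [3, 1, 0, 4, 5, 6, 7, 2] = [1, 6, 5, 0, 3, 7, 4, 2]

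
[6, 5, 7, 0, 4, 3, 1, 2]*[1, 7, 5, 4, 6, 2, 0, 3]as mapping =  [0→0, 1→2, 2→3, 3→1, 4→6, 5→4, 6→7, 7→5]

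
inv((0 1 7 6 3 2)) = (0 2 3 6 7 1)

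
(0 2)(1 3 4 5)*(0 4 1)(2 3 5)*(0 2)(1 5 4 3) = (0 1 4)(2 3 5)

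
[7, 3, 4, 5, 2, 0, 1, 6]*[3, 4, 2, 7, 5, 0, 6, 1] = [1, 7, 5, 0, 2, 3, 4, 6]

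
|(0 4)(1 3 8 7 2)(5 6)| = 10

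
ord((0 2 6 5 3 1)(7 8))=6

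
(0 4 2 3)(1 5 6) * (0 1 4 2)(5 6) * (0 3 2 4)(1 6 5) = (0 4 3 6)(1 5)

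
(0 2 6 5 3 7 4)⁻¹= (0 4 7 3 5 6 2)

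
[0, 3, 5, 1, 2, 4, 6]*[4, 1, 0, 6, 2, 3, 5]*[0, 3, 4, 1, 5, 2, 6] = [5, 6, 1, 3, 0, 4, 2]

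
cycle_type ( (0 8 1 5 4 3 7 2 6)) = 9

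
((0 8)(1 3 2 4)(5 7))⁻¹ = (0 8)(1 4 2 3)(5 7)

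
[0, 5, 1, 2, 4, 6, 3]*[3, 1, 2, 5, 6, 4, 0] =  [3, 4, 1, 2, 6, 0, 5]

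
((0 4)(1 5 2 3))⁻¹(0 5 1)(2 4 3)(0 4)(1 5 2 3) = (0 1 3)(2 5 4)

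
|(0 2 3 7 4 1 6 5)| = 8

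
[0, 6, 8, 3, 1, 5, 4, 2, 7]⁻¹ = [0, 4, 7, 3, 6, 5, 1, 8, 2]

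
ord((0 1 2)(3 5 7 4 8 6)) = 6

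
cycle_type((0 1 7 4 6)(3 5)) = 2.5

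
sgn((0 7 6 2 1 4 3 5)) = -1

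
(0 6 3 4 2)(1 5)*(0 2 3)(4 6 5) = (0 5 1 4 3 6)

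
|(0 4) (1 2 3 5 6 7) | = 6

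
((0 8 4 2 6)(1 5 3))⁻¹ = (0 6 2 4 8)(1 3 5)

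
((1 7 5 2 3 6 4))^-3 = (1 3 7 6 5 4 2)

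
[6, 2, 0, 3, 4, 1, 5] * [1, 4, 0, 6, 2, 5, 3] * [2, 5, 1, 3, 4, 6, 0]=[3, 2, 5, 0, 1, 4, 6]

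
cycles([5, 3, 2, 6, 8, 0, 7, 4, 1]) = (0 5) (1 3 6 7 4 8) 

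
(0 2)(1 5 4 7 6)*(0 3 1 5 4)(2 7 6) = (0 7 2 3 1 4 6 5)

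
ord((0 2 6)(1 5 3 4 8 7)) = 6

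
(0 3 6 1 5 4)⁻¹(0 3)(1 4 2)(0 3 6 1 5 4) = (0 2 5)(3 6)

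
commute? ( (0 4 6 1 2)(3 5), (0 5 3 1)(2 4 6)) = no: (0 4 6 1 2)(3 5) * (0 5 3 1)(2 4 6) = (0 6)(1 4 2 5), (0 5 3 1)(2 4 6) * (0 4 6 1 2)(3 5) = (0 3 2 6)(1 4)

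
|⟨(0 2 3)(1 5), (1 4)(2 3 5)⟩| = 720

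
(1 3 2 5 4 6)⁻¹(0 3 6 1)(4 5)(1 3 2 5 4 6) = (0 2 1 3)(4 6)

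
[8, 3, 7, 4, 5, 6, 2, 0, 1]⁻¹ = [7, 8, 6, 1, 3, 4, 5, 2, 0]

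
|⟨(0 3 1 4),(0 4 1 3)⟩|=4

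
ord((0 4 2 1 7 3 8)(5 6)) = 14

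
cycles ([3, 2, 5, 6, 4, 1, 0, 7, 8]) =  (0 3 6)(1 2 5)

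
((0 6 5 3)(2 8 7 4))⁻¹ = (0 3 5 6)(2 4 7 8)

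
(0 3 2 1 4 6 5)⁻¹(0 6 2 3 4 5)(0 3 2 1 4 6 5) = (0 3 5 1 2 6)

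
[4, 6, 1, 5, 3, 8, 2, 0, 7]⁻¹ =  [7, 2, 6, 4, 0, 3, 1, 8, 5]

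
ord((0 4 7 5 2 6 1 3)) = 8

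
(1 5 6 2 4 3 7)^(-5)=(1 6 4 7 5 2 3)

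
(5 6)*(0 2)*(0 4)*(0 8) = (0 2 4 8)(5 6)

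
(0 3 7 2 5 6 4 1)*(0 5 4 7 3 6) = (0 6 7 2 4 1 5)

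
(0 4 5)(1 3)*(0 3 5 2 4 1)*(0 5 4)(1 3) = (0 3 5 1 4 2)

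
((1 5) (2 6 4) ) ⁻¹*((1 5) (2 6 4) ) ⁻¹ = (2 6 4) 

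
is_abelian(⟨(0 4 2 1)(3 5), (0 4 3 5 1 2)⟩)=no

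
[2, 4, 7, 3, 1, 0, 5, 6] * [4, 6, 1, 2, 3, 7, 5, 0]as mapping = [0→1, 1→3, 2→0, 3→2, 4→6, 5→4, 6→7, 7→5]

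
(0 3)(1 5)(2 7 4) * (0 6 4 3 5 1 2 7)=(0 5 2)(3 6 4 7)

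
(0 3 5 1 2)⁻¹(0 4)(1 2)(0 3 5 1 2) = (0 2)(3 4)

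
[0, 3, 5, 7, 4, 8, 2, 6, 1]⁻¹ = [0, 8, 6, 1, 4, 2, 7, 3, 5]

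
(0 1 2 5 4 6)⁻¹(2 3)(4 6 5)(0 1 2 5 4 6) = (0 4 6)(3 5)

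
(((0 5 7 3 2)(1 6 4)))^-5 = (1 6 4)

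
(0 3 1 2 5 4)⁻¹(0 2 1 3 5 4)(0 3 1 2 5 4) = (0 3 5 2 1 4)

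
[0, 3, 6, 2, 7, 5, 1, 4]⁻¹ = [0, 6, 3, 1, 7, 5, 2, 4]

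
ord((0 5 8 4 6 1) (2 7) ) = 6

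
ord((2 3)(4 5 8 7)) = 4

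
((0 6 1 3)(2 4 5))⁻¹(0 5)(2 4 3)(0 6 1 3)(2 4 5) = (0 4 5)(2 6)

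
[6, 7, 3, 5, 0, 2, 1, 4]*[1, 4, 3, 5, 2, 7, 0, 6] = [0, 6, 5, 7, 1, 3, 4, 2]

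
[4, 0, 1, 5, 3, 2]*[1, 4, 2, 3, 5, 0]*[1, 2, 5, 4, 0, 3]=[3, 2, 0, 1, 4, 5]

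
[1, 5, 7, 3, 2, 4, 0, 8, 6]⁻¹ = [6, 0, 4, 3, 5, 1, 8, 2, 7]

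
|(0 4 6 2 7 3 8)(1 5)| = 14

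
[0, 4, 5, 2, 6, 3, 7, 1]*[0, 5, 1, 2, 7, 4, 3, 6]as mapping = [0→0, 1→7, 2→4, 3→1, 4→3, 5→2, 6→6, 7→5]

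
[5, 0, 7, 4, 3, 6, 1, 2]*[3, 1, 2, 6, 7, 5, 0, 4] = [5, 3, 4, 7, 6, 0, 1, 2]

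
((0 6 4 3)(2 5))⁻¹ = (0 3 4 6)(2 5)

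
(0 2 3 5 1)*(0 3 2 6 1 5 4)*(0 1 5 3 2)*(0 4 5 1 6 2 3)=(0 2 4 6 1 3 5)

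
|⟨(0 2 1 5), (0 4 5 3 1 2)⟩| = 120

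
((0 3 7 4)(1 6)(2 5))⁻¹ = (0 4 7 3)(1 6)(2 5)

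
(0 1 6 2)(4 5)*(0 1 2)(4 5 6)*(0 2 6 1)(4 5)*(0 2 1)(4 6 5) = (0 5 6 1 4)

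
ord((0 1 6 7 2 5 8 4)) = 8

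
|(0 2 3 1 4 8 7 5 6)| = 9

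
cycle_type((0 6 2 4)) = 4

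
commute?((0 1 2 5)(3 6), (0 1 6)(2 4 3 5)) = no:(0 1 2 5)(3 6)*(0 1 6)(2 4 3 5) = (0 6 5 1 4 3), (0 1 6)(2 4 3 5)*(0 1 2 5)(3 6) = (0 2 4 6 1 3)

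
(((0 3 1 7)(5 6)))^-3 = (0 3 1 7)(5 6)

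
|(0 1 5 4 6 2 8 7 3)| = 9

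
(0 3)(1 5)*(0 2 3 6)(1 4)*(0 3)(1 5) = (0 6 3 2)(4 5)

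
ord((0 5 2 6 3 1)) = 6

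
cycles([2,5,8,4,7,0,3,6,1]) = (0 2 8 1 5) (3 4 7 6) 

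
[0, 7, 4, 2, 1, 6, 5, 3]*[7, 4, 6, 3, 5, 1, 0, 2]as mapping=[0→7, 1→2, 2→5, 3→6, 4→4, 5→0, 6→1, 7→3]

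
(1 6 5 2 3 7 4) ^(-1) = (1 4 7 3 2 5 6) 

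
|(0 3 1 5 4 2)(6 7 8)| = 6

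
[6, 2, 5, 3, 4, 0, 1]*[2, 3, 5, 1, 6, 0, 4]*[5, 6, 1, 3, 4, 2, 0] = [4, 2, 5, 6, 0, 1, 3]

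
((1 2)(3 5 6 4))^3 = (1 2)(3 4 6 5)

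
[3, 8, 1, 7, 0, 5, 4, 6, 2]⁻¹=[4, 2, 8, 0, 6, 5, 7, 3, 1]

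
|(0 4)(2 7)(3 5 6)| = 6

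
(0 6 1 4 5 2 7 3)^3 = (0 4 7 6 5 3 1 2)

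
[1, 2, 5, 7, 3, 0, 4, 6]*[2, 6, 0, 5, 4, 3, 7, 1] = [6, 0, 3, 1, 5, 2, 4, 7]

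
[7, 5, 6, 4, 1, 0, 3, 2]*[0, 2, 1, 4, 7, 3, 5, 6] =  [6, 3, 5, 7, 2, 0, 4, 1]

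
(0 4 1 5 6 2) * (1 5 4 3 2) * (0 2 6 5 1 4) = (0 3 6 4 1)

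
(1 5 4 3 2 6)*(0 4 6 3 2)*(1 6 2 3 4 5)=(0 5 2 4 3) 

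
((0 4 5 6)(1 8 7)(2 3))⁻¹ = (0 6 5 4)(1 7 8)(2 3)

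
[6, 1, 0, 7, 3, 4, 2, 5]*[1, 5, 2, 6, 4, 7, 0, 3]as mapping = [0→0, 1→5, 2→1, 3→3, 4→6, 5→4, 6→2, 7→7]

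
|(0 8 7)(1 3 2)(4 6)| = 6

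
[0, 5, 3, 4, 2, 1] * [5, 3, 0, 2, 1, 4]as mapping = [0→5, 1→4, 2→2, 3→1, 4→0, 5→3]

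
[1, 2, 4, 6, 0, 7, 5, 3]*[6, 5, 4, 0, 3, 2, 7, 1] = [5, 4, 3, 7, 6, 1, 2, 0]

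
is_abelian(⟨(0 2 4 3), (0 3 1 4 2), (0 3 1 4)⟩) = no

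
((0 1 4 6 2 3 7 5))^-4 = (0 2)(1 3)(4 7)(5 6)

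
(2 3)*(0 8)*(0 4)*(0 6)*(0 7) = (0 8 4 6 7) (2 3) 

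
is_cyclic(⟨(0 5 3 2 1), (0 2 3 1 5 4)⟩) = no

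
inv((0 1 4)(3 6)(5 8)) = (0 4 1)(3 6)(5 8)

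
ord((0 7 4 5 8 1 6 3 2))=9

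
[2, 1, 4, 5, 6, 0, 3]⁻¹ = [5, 1, 0, 6, 2, 3, 4]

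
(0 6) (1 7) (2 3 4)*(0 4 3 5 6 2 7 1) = (0 2 5 6 4 7) 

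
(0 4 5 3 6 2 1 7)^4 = (0 6)(1 5)(2 4)(3 7)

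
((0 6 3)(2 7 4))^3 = ()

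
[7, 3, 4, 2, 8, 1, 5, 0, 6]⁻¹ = [7, 5, 3, 1, 2, 6, 8, 0, 4]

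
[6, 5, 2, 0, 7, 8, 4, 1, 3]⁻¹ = [3, 7, 2, 8, 6, 1, 0, 4, 5]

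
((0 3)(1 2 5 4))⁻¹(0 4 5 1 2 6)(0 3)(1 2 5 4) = (1 4 2 5 6 3)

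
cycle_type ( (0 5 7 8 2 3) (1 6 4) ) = 3.6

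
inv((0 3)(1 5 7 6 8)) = (0 3)(1 8 6 7 5)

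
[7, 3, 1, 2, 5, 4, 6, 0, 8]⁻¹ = [7, 2, 3, 1, 5, 4, 6, 0, 8]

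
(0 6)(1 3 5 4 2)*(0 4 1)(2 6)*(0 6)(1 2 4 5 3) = (0 4)(2 6 5)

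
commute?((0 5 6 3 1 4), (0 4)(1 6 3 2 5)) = no:(0 5 6 3 1 4) * (0 4)(1 6 3 2 5) = (0 1)(2 5 3 6), (0 4)(1 6 3 2 5) * (0 5 6 3 1 4) = (1 3 2 6)(4 5)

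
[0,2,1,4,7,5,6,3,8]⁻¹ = [0,2,1,7,3,5,6,4,8]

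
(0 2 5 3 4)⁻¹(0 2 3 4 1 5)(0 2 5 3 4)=(0 1 3 2 5 4)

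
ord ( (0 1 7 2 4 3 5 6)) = 8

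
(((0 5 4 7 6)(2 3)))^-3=(0 4 6 5 7)(2 3)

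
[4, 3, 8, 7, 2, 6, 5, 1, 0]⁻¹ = [8, 7, 4, 1, 0, 6, 5, 3, 2]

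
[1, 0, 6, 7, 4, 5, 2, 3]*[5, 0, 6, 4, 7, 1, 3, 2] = [0, 5, 3, 2, 7, 1, 6, 4]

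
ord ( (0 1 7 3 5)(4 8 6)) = 15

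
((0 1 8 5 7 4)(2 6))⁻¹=(0 4 7 5 8 1)(2 6)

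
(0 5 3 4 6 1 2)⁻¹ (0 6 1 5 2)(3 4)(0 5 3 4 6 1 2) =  (0 5 1 2 3)(4 6)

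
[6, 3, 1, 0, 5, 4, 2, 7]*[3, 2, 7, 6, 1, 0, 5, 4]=[5, 6, 2, 3, 0, 1, 7, 4]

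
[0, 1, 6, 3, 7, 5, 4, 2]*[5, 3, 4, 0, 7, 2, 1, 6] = [5, 3, 1, 0, 6, 2, 7, 4]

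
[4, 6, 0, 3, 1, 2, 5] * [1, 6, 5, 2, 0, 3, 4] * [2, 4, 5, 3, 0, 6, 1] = [2, 0, 4, 5, 1, 6, 3]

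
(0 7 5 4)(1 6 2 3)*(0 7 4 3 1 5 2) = (0 4 7 2 1 6)(3 5)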